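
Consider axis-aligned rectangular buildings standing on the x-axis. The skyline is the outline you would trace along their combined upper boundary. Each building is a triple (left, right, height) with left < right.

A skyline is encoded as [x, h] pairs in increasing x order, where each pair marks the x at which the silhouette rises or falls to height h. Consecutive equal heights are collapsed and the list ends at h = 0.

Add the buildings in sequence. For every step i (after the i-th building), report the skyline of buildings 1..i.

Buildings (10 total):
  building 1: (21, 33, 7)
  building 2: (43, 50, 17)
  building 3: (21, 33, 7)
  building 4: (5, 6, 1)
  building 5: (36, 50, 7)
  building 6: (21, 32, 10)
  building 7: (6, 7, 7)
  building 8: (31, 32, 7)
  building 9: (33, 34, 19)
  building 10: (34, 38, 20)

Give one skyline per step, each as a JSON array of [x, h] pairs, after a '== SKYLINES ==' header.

== SKYLINES ==
[[21,7],[33,0]]
[[21,7],[33,0],[43,17],[50,0]]
[[21,7],[33,0],[43,17],[50,0]]
[[5,1],[6,0],[21,7],[33,0],[43,17],[50,0]]
[[5,1],[6,0],[21,7],[33,0],[36,7],[43,17],[50,0]]
[[5,1],[6,0],[21,10],[32,7],[33,0],[36,7],[43,17],[50,0]]
[[5,1],[6,7],[7,0],[21,10],[32,7],[33,0],[36,7],[43,17],[50,0]]
[[5,1],[6,7],[7,0],[21,10],[32,7],[33,0],[36,7],[43,17],[50,0]]
[[5,1],[6,7],[7,0],[21,10],[32,7],[33,19],[34,0],[36,7],[43,17],[50,0]]
[[5,1],[6,7],[7,0],[21,10],[32,7],[33,19],[34,20],[38,7],[43,17],[50,0]]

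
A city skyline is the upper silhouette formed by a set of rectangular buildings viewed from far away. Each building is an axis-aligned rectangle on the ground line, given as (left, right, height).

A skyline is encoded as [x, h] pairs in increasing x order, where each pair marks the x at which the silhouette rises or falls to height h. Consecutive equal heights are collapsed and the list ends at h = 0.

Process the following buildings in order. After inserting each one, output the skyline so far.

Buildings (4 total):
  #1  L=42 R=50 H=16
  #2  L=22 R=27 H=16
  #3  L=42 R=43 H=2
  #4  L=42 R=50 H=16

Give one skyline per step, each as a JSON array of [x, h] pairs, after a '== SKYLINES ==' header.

== SKYLINES ==
[[42,16],[50,0]]
[[22,16],[27,0],[42,16],[50,0]]
[[22,16],[27,0],[42,16],[50,0]]
[[22,16],[27,0],[42,16],[50,0]]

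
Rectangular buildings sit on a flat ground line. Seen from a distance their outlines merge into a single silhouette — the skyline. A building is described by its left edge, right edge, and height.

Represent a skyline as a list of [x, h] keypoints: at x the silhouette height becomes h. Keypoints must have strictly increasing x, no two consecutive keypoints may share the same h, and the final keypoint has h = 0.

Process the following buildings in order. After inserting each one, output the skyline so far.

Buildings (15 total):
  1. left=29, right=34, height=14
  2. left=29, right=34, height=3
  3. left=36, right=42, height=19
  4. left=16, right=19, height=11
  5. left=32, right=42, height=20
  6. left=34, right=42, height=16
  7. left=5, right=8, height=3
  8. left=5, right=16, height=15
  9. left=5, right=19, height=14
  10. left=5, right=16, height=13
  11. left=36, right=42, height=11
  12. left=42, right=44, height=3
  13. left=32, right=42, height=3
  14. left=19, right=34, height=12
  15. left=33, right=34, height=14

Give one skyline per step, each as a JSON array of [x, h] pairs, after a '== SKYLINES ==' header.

== SKYLINES ==
[[29,14],[34,0]]
[[29,14],[34,0]]
[[29,14],[34,0],[36,19],[42,0]]
[[16,11],[19,0],[29,14],[34,0],[36,19],[42,0]]
[[16,11],[19,0],[29,14],[32,20],[42,0]]
[[16,11],[19,0],[29,14],[32,20],[42,0]]
[[5,3],[8,0],[16,11],[19,0],[29,14],[32,20],[42,0]]
[[5,15],[16,11],[19,0],[29,14],[32,20],[42,0]]
[[5,15],[16,14],[19,0],[29,14],[32,20],[42,0]]
[[5,15],[16,14],[19,0],[29,14],[32,20],[42,0]]
[[5,15],[16,14],[19,0],[29,14],[32,20],[42,0]]
[[5,15],[16,14],[19,0],[29,14],[32,20],[42,3],[44,0]]
[[5,15],[16,14],[19,0],[29,14],[32,20],[42,3],[44,0]]
[[5,15],[16,14],[19,12],[29,14],[32,20],[42,3],[44,0]]
[[5,15],[16,14],[19,12],[29,14],[32,20],[42,3],[44,0]]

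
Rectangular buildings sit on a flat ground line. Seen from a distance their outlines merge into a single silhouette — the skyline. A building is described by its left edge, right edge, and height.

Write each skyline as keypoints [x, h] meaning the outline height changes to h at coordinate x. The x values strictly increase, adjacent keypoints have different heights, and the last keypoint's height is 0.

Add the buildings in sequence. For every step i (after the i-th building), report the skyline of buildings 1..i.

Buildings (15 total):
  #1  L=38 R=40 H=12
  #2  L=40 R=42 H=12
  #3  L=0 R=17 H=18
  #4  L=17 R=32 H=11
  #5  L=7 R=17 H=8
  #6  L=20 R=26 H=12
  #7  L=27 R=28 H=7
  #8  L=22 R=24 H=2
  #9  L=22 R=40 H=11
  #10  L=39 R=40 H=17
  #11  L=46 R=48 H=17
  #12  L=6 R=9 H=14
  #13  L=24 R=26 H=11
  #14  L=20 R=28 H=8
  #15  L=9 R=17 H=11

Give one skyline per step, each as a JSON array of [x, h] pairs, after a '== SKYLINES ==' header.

== SKYLINES ==
[[38,12],[40,0]]
[[38,12],[42,0]]
[[0,18],[17,0],[38,12],[42,0]]
[[0,18],[17,11],[32,0],[38,12],[42,0]]
[[0,18],[17,11],[32,0],[38,12],[42,0]]
[[0,18],[17,11],[20,12],[26,11],[32,0],[38,12],[42,0]]
[[0,18],[17,11],[20,12],[26,11],[32,0],[38,12],[42,0]]
[[0,18],[17,11],[20,12],[26,11],[32,0],[38,12],[42,0]]
[[0,18],[17,11],[20,12],[26,11],[38,12],[42,0]]
[[0,18],[17,11],[20,12],[26,11],[38,12],[39,17],[40,12],[42,0]]
[[0,18],[17,11],[20,12],[26,11],[38,12],[39,17],[40,12],[42,0],[46,17],[48,0]]
[[0,18],[17,11],[20,12],[26,11],[38,12],[39,17],[40,12],[42,0],[46,17],[48,0]]
[[0,18],[17,11],[20,12],[26,11],[38,12],[39,17],[40,12],[42,0],[46,17],[48,0]]
[[0,18],[17,11],[20,12],[26,11],[38,12],[39,17],[40,12],[42,0],[46,17],[48,0]]
[[0,18],[17,11],[20,12],[26,11],[38,12],[39,17],[40,12],[42,0],[46,17],[48,0]]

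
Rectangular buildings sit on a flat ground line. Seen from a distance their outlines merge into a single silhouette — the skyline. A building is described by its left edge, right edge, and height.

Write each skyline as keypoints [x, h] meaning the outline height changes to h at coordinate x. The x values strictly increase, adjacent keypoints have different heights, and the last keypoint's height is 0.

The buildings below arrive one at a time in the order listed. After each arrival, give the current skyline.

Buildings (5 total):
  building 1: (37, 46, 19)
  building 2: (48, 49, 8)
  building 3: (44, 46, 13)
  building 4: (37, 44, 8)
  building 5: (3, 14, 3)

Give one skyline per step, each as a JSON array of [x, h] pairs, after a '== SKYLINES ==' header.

== SKYLINES ==
[[37,19],[46,0]]
[[37,19],[46,0],[48,8],[49,0]]
[[37,19],[46,0],[48,8],[49,0]]
[[37,19],[46,0],[48,8],[49,0]]
[[3,3],[14,0],[37,19],[46,0],[48,8],[49,0]]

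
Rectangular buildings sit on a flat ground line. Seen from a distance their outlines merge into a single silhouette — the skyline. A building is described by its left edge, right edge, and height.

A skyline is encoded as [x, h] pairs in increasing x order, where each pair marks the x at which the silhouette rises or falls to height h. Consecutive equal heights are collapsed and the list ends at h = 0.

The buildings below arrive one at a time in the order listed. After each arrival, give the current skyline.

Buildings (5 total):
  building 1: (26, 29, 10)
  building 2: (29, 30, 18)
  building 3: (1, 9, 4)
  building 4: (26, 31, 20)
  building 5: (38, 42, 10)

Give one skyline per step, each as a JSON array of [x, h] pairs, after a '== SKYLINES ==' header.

== SKYLINES ==
[[26,10],[29,0]]
[[26,10],[29,18],[30,0]]
[[1,4],[9,0],[26,10],[29,18],[30,0]]
[[1,4],[9,0],[26,20],[31,0]]
[[1,4],[9,0],[26,20],[31,0],[38,10],[42,0]]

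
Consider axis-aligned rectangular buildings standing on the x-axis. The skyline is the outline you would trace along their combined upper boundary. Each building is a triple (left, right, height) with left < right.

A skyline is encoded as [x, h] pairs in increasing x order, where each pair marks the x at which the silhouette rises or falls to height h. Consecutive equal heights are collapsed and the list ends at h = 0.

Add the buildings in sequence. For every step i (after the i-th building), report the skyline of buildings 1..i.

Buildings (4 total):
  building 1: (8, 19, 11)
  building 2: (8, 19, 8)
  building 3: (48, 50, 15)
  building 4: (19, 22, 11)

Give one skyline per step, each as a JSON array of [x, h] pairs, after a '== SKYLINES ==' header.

== SKYLINES ==
[[8,11],[19,0]]
[[8,11],[19,0]]
[[8,11],[19,0],[48,15],[50,0]]
[[8,11],[22,0],[48,15],[50,0]]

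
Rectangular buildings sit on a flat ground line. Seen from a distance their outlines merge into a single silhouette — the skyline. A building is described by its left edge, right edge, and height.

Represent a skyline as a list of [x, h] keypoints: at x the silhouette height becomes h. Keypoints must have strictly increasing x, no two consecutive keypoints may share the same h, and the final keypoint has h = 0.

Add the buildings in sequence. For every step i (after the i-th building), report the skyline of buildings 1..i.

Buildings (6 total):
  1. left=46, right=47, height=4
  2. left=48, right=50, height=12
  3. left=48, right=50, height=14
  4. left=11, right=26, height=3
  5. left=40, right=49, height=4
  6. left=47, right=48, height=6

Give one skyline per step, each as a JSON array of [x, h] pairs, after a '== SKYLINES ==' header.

== SKYLINES ==
[[46,4],[47,0]]
[[46,4],[47,0],[48,12],[50,0]]
[[46,4],[47,0],[48,14],[50,0]]
[[11,3],[26,0],[46,4],[47,0],[48,14],[50,0]]
[[11,3],[26,0],[40,4],[48,14],[50,0]]
[[11,3],[26,0],[40,4],[47,6],[48,14],[50,0]]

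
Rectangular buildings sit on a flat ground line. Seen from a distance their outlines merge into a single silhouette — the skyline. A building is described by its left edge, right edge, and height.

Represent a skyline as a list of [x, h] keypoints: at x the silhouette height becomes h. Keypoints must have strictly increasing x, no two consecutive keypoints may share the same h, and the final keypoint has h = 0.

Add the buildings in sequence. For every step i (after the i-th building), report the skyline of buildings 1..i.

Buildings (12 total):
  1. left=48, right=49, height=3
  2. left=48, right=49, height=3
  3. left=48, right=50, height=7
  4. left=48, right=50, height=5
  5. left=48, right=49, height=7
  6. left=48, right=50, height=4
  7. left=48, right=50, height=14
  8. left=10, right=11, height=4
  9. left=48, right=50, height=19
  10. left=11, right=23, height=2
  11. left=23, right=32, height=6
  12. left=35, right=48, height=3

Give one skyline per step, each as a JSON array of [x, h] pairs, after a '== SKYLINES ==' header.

== SKYLINES ==
[[48,3],[49,0]]
[[48,3],[49,0]]
[[48,7],[50,0]]
[[48,7],[50,0]]
[[48,7],[50,0]]
[[48,7],[50,0]]
[[48,14],[50,0]]
[[10,4],[11,0],[48,14],[50,0]]
[[10,4],[11,0],[48,19],[50,0]]
[[10,4],[11,2],[23,0],[48,19],[50,0]]
[[10,4],[11,2],[23,6],[32,0],[48,19],[50,0]]
[[10,4],[11,2],[23,6],[32,0],[35,3],[48,19],[50,0]]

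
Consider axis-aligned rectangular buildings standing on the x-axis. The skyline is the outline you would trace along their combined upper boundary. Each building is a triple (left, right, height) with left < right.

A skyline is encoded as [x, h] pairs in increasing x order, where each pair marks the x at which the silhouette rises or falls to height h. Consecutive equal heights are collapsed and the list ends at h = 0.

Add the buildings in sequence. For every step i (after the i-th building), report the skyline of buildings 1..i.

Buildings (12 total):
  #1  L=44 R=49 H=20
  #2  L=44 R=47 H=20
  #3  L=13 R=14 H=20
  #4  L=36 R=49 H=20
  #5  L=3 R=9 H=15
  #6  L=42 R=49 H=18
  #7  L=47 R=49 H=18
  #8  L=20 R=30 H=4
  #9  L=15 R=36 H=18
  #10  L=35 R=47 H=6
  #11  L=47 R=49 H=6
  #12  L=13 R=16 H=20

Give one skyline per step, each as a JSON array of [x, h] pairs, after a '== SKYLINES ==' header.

== SKYLINES ==
[[44,20],[49,0]]
[[44,20],[49,0]]
[[13,20],[14,0],[44,20],[49,0]]
[[13,20],[14,0],[36,20],[49,0]]
[[3,15],[9,0],[13,20],[14,0],[36,20],[49,0]]
[[3,15],[9,0],[13,20],[14,0],[36,20],[49,0]]
[[3,15],[9,0],[13,20],[14,0],[36,20],[49,0]]
[[3,15],[9,0],[13,20],[14,0],[20,4],[30,0],[36,20],[49,0]]
[[3,15],[9,0],[13,20],[14,0],[15,18],[36,20],[49,0]]
[[3,15],[9,0],[13,20],[14,0],[15,18],[36,20],[49,0]]
[[3,15],[9,0],[13,20],[14,0],[15,18],[36,20],[49,0]]
[[3,15],[9,0],[13,20],[16,18],[36,20],[49,0]]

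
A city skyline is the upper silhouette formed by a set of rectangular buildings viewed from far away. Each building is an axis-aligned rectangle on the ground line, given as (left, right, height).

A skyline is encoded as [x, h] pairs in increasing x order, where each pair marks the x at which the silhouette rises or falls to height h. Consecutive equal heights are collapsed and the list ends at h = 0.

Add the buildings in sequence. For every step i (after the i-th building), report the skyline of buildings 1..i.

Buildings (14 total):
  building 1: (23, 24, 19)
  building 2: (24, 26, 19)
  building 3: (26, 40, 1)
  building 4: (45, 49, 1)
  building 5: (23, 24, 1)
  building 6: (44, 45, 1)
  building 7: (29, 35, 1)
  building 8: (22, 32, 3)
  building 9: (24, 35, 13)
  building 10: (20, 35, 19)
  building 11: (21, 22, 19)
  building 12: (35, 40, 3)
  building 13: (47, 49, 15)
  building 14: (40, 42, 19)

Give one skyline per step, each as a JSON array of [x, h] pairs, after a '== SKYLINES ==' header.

== SKYLINES ==
[[23,19],[24,0]]
[[23,19],[26,0]]
[[23,19],[26,1],[40,0]]
[[23,19],[26,1],[40,0],[45,1],[49,0]]
[[23,19],[26,1],[40,0],[45,1],[49,0]]
[[23,19],[26,1],[40,0],[44,1],[49,0]]
[[23,19],[26,1],[40,0],[44,1],[49,0]]
[[22,3],[23,19],[26,3],[32,1],[40,0],[44,1],[49,0]]
[[22,3],[23,19],[26,13],[35,1],[40,0],[44,1],[49,0]]
[[20,19],[35,1],[40,0],[44,1],[49,0]]
[[20,19],[35,1],[40,0],[44,1],[49,0]]
[[20,19],[35,3],[40,0],[44,1],[49,0]]
[[20,19],[35,3],[40,0],[44,1],[47,15],[49,0]]
[[20,19],[35,3],[40,19],[42,0],[44,1],[47,15],[49,0]]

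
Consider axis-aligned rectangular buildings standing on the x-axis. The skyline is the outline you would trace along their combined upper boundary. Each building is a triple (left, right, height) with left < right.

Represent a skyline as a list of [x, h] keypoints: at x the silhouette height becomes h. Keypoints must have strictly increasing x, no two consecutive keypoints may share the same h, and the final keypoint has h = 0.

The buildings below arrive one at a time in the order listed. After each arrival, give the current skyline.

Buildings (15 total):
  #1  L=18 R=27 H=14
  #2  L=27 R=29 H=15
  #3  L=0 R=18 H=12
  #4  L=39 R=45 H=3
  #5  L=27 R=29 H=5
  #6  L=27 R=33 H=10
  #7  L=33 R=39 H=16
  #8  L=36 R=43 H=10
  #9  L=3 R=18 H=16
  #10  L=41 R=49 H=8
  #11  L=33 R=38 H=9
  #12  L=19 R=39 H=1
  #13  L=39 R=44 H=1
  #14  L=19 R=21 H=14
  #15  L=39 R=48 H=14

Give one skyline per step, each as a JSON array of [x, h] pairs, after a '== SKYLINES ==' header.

== SKYLINES ==
[[18,14],[27,0]]
[[18,14],[27,15],[29,0]]
[[0,12],[18,14],[27,15],[29,0]]
[[0,12],[18,14],[27,15],[29,0],[39,3],[45,0]]
[[0,12],[18,14],[27,15],[29,0],[39,3],[45,0]]
[[0,12],[18,14],[27,15],[29,10],[33,0],[39,3],[45,0]]
[[0,12],[18,14],[27,15],[29,10],[33,16],[39,3],[45,0]]
[[0,12],[18,14],[27,15],[29,10],[33,16],[39,10],[43,3],[45,0]]
[[0,12],[3,16],[18,14],[27,15],[29,10],[33,16],[39,10],[43,3],[45,0]]
[[0,12],[3,16],[18,14],[27,15],[29,10],[33,16],[39,10],[43,8],[49,0]]
[[0,12],[3,16],[18,14],[27,15],[29,10],[33,16],[39,10],[43,8],[49,0]]
[[0,12],[3,16],[18,14],[27,15],[29,10],[33,16],[39,10],[43,8],[49,0]]
[[0,12],[3,16],[18,14],[27,15],[29,10],[33,16],[39,10],[43,8],[49,0]]
[[0,12],[3,16],[18,14],[27,15],[29,10],[33,16],[39,10],[43,8],[49,0]]
[[0,12],[3,16],[18,14],[27,15],[29,10],[33,16],[39,14],[48,8],[49,0]]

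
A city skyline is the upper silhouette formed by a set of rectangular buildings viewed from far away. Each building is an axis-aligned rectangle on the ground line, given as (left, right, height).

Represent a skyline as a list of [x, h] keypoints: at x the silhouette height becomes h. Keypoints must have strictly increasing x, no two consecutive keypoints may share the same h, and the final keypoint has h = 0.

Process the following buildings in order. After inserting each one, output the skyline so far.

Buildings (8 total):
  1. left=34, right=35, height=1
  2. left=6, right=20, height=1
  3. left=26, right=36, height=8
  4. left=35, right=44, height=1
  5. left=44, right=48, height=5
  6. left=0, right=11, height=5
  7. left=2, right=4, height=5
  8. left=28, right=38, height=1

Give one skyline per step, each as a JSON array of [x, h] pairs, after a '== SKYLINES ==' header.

== SKYLINES ==
[[34,1],[35,0]]
[[6,1],[20,0],[34,1],[35,0]]
[[6,1],[20,0],[26,8],[36,0]]
[[6,1],[20,0],[26,8],[36,1],[44,0]]
[[6,1],[20,0],[26,8],[36,1],[44,5],[48,0]]
[[0,5],[11,1],[20,0],[26,8],[36,1],[44,5],[48,0]]
[[0,5],[11,1],[20,0],[26,8],[36,1],[44,5],[48,0]]
[[0,5],[11,1],[20,0],[26,8],[36,1],[44,5],[48,0]]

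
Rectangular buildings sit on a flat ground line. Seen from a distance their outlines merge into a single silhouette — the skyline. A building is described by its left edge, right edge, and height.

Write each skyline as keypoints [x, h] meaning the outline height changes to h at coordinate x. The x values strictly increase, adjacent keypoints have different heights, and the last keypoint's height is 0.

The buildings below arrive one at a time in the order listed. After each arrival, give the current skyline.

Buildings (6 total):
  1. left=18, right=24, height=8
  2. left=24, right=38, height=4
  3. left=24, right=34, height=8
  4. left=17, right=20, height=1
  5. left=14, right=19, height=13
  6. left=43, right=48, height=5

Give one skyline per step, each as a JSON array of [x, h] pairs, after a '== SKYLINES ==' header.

== SKYLINES ==
[[18,8],[24,0]]
[[18,8],[24,4],[38,0]]
[[18,8],[34,4],[38,0]]
[[17,1],[18,8],[34,4],[38,0]]
[[14,13],[19,8],[34,4],[38,0]]
[[14,13],[19,8],[34,4],[38,0],[43,5],[48,0]]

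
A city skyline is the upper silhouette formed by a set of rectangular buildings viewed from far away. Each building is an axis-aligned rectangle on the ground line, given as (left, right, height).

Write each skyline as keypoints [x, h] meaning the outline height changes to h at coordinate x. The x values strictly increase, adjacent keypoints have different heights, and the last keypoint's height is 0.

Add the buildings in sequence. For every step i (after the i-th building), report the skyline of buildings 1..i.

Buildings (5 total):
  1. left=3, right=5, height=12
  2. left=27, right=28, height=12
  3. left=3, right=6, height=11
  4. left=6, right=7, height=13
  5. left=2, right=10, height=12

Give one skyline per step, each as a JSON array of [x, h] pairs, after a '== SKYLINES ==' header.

== SKYLINES ==
[[3,12],[5,0]]
[[3,12],[5,0],[27,12],[28,0]]
[[3,12],[5,11],[6,0],[27,12],[28,0]]
[[3,12],[5,11],[6,13],[7,0],[27,12],[28,0]]
[[2,12],[6,13],[7,12],[10,0],[27,12],[28,0]]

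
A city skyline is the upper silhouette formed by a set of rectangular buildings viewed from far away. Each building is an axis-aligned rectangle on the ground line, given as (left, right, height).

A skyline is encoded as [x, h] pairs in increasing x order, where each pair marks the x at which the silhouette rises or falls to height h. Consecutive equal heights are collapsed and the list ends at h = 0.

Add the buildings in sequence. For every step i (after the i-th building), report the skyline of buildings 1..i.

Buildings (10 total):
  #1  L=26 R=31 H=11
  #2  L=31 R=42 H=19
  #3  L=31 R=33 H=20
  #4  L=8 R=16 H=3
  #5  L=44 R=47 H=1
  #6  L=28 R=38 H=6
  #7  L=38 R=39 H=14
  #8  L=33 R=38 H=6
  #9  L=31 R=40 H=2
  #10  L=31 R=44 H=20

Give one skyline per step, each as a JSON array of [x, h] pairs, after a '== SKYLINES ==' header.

== SKYLINES ==
[[26,11],[31,0]]
[[26,11],[31,19],[42,0]]
[[26,11],[31,20],[33,19],[42,0]]
[[8,3],[16,0],[26,11],[31,20],[33,19],[42,0]]
[[8,3],[16,0],[26,11],[31,20],[33,19],[42,0],[44,1],[47,0]]
[[8,3],[16,0],[26,11],[31,20],[33,19],[42,0],[44,1],[47,0]]
[[8,3],[16,0],[26,11],[31,20],[33,19],[42,0],[44,1],[47,0]]
[[8,3],[16,0],[26,11],[31,20],[33,19],[42,0],[44,1],[47,0]]
[[8,3],[16,0],[26,11],[31,20],[33,19],[42,0],[44,1],[47,0]]
[[8,3],[16,0],[26,11],[31,20],[44,1],[47,0]]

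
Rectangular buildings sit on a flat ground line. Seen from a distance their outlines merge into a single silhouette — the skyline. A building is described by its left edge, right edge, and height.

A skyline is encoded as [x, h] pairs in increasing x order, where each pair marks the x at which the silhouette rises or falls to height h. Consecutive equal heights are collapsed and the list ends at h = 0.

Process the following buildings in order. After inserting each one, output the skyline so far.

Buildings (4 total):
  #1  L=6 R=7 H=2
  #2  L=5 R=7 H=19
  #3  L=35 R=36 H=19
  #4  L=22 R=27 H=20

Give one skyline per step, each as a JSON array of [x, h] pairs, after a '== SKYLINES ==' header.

== SKYLINES ==
[[6,2],[7,0]]
[[5,19],[7,0]]
[[5,19],[7,0],[35,19],[36,0]]
[[5,19],[7,0],[22,20],[27,0],[35,19],[36,0]]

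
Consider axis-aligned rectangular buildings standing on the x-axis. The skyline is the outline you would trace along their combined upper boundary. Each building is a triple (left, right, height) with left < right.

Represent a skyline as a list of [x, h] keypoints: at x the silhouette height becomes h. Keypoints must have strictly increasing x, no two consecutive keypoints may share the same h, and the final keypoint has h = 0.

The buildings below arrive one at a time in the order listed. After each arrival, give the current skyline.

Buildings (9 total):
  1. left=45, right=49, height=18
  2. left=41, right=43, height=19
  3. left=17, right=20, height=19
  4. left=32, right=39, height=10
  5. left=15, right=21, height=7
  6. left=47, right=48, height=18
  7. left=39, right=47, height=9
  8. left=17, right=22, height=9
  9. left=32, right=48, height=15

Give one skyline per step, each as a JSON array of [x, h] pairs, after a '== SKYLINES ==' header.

== SKYLINES ==
[[45,18],[49,0]]
[[41,19],[43,0],[45,18],[49,0]]
[[17,19],[20,0],[41,19],[43,0],[45,18],[49,0]]
[[17,19],[20,0],[32,10],[39,0],[41,19],[43,0],[45,18],[49,0]]
[[15,7],[17,19],[20,7],[21,0],[32,10],[39,0],[41,19],[43,0],[45,18],[49,0]]
[[15,7],[17,19],[20,7],[21,0],[32,10],[39,0],[41,19],[43,0],[45,18],[49,0]]
[[15,7],[17,19],[20,7],[21,0],[32,10],[39,9],[41,19],[43,9],[45,18],[49,0]]
[[15,7],[17,19],[20,9],[22,0],[32,10],[39,9],[41,19],[43,9],[45,18],[49,0]]
[[15,7],[17,19],[20,9],[22,0],[32,15],[41,19],[43,15],[45,18],[49,0]]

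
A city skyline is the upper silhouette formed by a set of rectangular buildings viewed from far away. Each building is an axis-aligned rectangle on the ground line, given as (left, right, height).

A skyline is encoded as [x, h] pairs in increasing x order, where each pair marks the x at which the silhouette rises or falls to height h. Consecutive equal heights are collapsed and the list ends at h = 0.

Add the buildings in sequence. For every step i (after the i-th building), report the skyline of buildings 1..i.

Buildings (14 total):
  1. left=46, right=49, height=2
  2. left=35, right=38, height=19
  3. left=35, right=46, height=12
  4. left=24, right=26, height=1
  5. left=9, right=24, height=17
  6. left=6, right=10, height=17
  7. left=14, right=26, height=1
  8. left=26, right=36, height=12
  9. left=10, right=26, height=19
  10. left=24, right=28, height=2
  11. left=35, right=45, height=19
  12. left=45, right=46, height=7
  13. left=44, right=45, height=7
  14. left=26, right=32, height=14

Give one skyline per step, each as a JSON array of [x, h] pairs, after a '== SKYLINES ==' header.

== SKYLINES ==
[[46,2],[49,0]]
[[35,19],[38,0],[46,2],[49,0]]
[[35,19],[38,12],[46,2],[49,0]]
[[24,1],[26,0],[35,19],[38,12],[46,2],[49,0]]
[[9,17],[24,1],[26,0],[35,19],[38,12],[46,2],[49,0]]
[[6,17],[24,1],[26,0],[35,19],[38,12],[46,2],[49,0]]
[[6,17],[24,1],[26,0],[35,19],[38,12],[46,2],[49,0]]
[[6,17],[24,1],[26,12],[35,19],[38,12],[46,2],[49,0]]
[[6,17],[10,19],[26,12],[35,19],[38,12],[46,2],[49,0]]
[[6,17],[10,19],[26,12],[35,19],[38,12],[46,2],[49,0]]
[[6,17],[10,19],[26,12],[35,19],[45,12],[46,2],[49,0]]
[[6,17],[10,19],[26,12],[35,19],[45,12],[46,2],[49,0]]
[[6,17],[10,19],[26,12],[35,19],[45,12],[46,2],[49,0]]
[[6,17],[10,19],[26,14],[32,12],[35,19],[45,12],[46,2],[49,0]]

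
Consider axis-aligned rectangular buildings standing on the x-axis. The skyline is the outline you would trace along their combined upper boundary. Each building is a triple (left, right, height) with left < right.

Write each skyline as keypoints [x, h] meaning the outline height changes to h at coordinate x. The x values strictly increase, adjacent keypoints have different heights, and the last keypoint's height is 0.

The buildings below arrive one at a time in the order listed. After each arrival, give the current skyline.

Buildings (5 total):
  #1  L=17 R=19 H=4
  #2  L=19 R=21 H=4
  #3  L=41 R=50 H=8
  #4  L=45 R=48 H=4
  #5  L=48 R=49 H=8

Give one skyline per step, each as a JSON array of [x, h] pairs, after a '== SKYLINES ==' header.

== SKYLINES ==
[[17,4],[19,0]]
[[17,4],[21,0]]
[[17,4],[21,0],[41,8],[50,0]]
[[17,4],[21,0],[41,8],[50,0]]
[[17,4],[21,0],[41,8],[50,0]]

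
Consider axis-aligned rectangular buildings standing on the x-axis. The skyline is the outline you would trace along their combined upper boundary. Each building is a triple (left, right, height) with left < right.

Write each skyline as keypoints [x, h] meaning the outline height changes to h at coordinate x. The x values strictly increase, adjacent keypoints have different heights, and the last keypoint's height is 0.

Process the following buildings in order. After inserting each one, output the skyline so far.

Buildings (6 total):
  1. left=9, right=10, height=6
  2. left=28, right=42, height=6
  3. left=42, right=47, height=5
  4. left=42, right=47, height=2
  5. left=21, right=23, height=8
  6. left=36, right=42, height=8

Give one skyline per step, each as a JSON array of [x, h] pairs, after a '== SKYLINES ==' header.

== SKYLINES ==
[[9,6],[10,0]]
[[9,6],[10,0],[28,6],[42,0]]
[[9,6],[10,0],[28,6],[42,5],[47,0]]
[[9,6],[10,0],[28,6],[42,5],[47,0]]
[[9,6],[10,0],[21,8],[23,0],[28,6],[42,5],[47,0]]
[[9,6],[10,0],[21,8],[23,0],[28,6],[36,8],[42,5],[47,0]]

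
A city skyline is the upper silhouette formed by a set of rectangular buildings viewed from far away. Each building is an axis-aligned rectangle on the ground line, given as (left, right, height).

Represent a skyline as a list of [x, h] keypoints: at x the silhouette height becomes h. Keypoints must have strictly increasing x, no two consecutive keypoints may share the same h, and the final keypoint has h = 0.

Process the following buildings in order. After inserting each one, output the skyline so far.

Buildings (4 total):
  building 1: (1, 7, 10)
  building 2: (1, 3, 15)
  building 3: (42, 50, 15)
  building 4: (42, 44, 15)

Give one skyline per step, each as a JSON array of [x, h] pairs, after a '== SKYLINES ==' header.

== SKYLINES ==
[[1,10],[7,0]]
[[1,15],[3,10],[7,0]]
[[1,15],[3,10],[7,0],[42,15],[50,0]]
[[1,15],[3,10],[7,0],[42,15],[50,0]]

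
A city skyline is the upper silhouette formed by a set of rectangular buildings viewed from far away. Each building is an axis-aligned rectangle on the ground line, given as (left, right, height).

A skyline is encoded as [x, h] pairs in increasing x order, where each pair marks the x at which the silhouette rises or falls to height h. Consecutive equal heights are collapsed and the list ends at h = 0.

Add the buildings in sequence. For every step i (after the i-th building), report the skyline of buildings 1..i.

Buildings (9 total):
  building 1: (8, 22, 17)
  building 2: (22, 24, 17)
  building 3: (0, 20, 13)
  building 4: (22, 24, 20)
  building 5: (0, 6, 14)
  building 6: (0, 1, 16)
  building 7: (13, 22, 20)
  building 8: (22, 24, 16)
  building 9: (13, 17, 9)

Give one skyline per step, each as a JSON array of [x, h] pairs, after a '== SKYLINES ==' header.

== SKYLINES ==
[[8,17],[22,0]]
[[8,17],[24,0]]
[[0,13],[8,17],[24,0]]
[[0,13],[8,17],[22,20],[24,0]]
[[0,14],[6,13],[8,17],[22,20],[24,0]]
[[0,16],[1,14],[6,13],[8,17],[22,20],[24,0]]
[[0,16],[1,14],[6,13],[8,17],[13,20],[24,0]]
[[0,16],[1,14],[6,13],[8,17],[13,20],[24,0]]
[[0,16],[1,14],[6,13],[8,17],[13,20],[24,0]]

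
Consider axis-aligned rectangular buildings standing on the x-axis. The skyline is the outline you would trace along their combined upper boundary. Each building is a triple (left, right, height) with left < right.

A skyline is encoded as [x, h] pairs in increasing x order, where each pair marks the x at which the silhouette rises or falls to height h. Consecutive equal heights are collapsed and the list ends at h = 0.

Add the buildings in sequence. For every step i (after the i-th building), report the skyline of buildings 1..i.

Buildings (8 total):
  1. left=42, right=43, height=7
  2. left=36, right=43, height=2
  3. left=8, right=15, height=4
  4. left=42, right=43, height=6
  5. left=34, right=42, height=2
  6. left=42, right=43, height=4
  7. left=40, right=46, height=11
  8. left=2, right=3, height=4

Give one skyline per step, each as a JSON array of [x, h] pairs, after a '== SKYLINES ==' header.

== SKYLINES ==
[[42,7],[43,0]]
[[36,2],[42,7],[43,0]]
[[8,4],[15,0],[36,2],[42,7],[43,0]]
[[8,4],[15,0],[36,2],[42,7],[43,0]]
[[8,4],[15,0],[34,2],[42,7],[43,0]]
[[8,4],[15,0],[34,2],[42,7],[43,0]]
[[8,4],[15,0],[34,2],[40,11],[46,0]]
[[2,4],[3,0],[8,4],[15,0],[34,2],[40,11],[46,0]]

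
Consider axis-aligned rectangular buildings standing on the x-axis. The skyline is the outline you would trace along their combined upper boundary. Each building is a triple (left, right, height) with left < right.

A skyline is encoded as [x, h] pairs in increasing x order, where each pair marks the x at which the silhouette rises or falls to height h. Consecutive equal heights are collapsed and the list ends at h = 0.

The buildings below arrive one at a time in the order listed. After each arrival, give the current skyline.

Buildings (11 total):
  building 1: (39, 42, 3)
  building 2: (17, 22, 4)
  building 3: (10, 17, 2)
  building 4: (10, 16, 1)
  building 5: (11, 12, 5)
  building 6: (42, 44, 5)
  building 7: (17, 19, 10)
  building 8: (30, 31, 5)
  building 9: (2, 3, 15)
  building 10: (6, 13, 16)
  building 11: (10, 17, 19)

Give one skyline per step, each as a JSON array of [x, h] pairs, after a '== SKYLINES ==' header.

== SKYLINES ==
[[39,3],[42,0]]
[[17,4],[22,0],[39,3],[42,0]]
[[10,2],[17,4],[22,0],[39,3],[42,0]]
[[10,2],[17,4],[22,0],[39,3],[42,0]]
[[10,2],[11,5],[12,2],[17,4],[22,0],[39,3],[42,0]]
[[10,2],[11,5],[12,2],[17,4],[22,0],[39,3],[42,5],[44,0]]
[[10,2],[11,5],[12,2],[17,10],[19,4],[22,0],[39,3],[42,5],[44,0]]
[[10,2],[11,5],[12,2],[17,10],[19,4],[22,0],[30,5],[31,0],[39,3],[42,5],[44,0]]
[[2,15],[3,0],[10,2],[11,5],[12,2],[17,10],[19,4],[22,0],[30,5],[31,0],[39,3],[42,5],[44,0]]
[[2,15],[3,0],[6,16],[13,2],[17,10],[19,4],[22,0],[30,5],[31,0],[39,3],[42,5],[44,0]]
[[2,15],[3,0],[6,16],[10,19],[17,10],[19,4],[22,0],[30,5],[31,0],[39,3],[42,5],[44,0]]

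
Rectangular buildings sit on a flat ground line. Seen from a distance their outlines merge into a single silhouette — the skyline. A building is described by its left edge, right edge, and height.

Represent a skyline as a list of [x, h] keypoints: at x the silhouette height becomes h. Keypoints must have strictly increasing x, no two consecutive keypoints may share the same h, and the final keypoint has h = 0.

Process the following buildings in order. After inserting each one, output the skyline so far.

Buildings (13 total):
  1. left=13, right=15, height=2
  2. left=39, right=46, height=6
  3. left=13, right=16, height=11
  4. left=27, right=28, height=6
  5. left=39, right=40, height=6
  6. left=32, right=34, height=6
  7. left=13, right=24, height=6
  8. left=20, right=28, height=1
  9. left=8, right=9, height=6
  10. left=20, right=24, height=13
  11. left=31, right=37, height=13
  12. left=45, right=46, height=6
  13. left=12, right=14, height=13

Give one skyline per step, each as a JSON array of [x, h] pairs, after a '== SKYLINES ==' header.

== SKYLINES ==
[[13,2],[15,0]]
[[13,2],[15,0],[39,6],[46,0]]
[[13,11],[16,0],[39,6],[46,0]]
[[13,11],[16,0],[27,6],[28,0],[39,6],[46,0]]
[[13,11],[16,0],[27,6],[28,0],[39,6],[46,0]]
[[13,11],[16,0],[27,6],[28,0],[32,6],[34,0],[39,6],[46,0]]
[[13,11],[16,6],[24,0],[27,6],[28,0],[32,6],[34,0],[39,6],[46,0]]
[[13,11],[16,6],[24,1],[27,6],[28,0],[32,6],[34,0],[39,6],[46,0]]
[[8,6],[9,0],[13,11],[16,6],[24,1],[27,6],[28,0],[32,6],[34,0],[39,6],[46,0]]
[[8,6],[9,0],[13,11],[16,6],[20,13],[24,1],[27,6],[28,0],[32,6],[34,0],[39,6],[46,0]]
[[8,6],[9,0],[13,11],[16,6],[20,13],[24,1],[27,6],[28,0],[31,13],[37,0],[39,6],[46,0]]
[[8,6],[9,0],[13,11],[16,6],[20,13],[24,1],[27,6],[28,0],[31,13],[37,0],[39,6],[46,0]]
[[8,6],[9,0],[12,13],[14,11],[16,6],[20,13],[24,1],[27,6],[28,0],[31,13],[37,0],[39,6],[46,0]]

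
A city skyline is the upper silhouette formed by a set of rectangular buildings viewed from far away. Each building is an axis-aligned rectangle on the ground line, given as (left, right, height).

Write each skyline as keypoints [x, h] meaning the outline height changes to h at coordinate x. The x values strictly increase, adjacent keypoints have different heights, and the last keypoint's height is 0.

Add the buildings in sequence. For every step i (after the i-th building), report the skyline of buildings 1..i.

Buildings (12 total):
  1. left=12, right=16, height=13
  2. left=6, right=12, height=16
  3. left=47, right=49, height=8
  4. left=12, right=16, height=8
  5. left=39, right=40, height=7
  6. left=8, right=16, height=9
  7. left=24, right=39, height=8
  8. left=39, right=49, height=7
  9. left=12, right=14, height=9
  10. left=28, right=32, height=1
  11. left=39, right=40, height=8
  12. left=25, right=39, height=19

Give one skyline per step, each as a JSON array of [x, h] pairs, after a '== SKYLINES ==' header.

== SKYLINES ==
[[12,13],[16,0]]
[[6,16],[12,13],[16,0]]
[[6,16],[12,13],[16,0],[47,8],[49,0]]
[[6,16],[12,13],[16,0],[47,8],[49,0]]
[[6,16],[12,13],[16,0],[39,7],[40,0],[47,8],[49,0]]
[[6,16],[12,13],[16,0],[39,7],[40,0],[47,8],[49,0]]
[[6,16],[12,13],[16,0],[24,8],[39,7],[40,0],[47,8],[49,0]]
[[6,16],[12,13],[16,0],[24,8],[39,7],[47,8],[49,0]]
[[6,16],[12,13],[16,0],[24,8],[39,7],[47,8],[49,0]]
[[6,16],[12,13],[16,0],[24,8],[39,7],[47,8],[49,0]]
[[6,16],[12,13],[16,0],[24,8],[40,7],[47,8],[49,0]]
[[6,16],[12,13],[16,0],[24,8],[25,19],[39,8],[40,7],[47,8],[49,0]]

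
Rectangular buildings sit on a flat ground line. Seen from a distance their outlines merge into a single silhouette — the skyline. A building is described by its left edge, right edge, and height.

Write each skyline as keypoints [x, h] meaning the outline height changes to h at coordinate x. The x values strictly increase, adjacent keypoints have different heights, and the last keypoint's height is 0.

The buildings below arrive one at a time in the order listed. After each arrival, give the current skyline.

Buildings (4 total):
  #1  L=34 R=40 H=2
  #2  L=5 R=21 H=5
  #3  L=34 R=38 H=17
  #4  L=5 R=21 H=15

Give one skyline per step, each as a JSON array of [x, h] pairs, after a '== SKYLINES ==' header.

== SKYLINES ==
[[34,2],[40,0]]
[[5,5],[21,0],[34,2],[40,0]]
[[5,5],[21,0],[34,17],[38,2],[40,0]]
[[5,15],[21,0],[34,17],[38,2],[40,0]]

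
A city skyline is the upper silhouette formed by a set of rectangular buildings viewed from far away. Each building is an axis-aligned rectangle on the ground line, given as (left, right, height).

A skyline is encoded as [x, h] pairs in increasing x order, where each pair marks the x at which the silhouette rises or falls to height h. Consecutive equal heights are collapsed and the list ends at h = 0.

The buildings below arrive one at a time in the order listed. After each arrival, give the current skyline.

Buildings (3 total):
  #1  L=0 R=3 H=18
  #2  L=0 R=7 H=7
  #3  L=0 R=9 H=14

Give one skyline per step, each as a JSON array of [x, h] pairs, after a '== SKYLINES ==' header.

== SKYLINES ==
[[0,18],[3,0]]
[[0,18],[3,7],[7,0]]
[[0,18],[3,14],[9,0]]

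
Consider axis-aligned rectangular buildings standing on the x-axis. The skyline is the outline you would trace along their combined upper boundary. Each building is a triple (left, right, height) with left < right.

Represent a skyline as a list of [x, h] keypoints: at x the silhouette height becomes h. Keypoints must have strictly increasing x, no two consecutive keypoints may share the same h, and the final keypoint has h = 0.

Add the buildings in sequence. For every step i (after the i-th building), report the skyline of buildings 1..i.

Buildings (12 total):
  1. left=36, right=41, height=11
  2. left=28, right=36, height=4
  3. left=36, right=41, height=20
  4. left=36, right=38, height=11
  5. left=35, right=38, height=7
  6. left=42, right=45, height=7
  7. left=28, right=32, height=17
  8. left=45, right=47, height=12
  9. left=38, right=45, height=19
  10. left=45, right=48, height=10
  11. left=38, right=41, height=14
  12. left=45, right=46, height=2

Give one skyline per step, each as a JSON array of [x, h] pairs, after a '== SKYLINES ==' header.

== SKYLINES ==
[[36,11],[41,0]]
[[28,4],[36,11],[41,0]]
[[28,4],[36,20],[41,0]]
[[28,4],[36,20],[41,0]]
[[28,4],[35,7],[36,20],[41,0]]
[[28,4],[35,7],[36,20],[41,0],[42,7],[45,0]]
[[28,17],[32,4],[35,7],[36,20],[41,0],[42,7],[45,0]]
[[28,17],[32,4],[35,7],[36,20],[41,0],[42,7],[45,12],[47,0]]
[[28,17],[32,4],[35,7],[36,20],[41,19],[45,12],[47,0]]
[[28,17],[32,4],[35,7],[36,20],[41,19],[45,12],[47,10],[48,0]]
[[28,17],[32,4],[35,7],[36,20],[41,19],[45,12],[47,10],[48,0]]
[[28,17],[32,4],[35,7],[36,20],[41,19],[45,12],[47,10],[48,0]]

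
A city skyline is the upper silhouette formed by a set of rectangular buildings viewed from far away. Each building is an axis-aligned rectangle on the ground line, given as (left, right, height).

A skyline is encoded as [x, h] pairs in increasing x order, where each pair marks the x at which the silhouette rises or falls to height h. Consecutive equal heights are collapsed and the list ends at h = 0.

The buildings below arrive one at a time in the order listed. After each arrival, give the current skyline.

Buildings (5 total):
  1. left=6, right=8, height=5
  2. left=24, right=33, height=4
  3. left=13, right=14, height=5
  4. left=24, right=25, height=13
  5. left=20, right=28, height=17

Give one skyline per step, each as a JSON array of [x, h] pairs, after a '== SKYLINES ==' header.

== SKYLINES ==
[[6,5],[8,0]]
[[6,5],[8,0],[24,4],[33,0]]
[[6,5],[8,0],[13,5],[14,0],[24,4],[33,0]]
[[6,5],[8,0],[13,5],[14,0],[24,13],[25,4],[33,0]]
[[6,5],[8,0],[13,5],[14,0],[20,17],[28,4],[33,0]]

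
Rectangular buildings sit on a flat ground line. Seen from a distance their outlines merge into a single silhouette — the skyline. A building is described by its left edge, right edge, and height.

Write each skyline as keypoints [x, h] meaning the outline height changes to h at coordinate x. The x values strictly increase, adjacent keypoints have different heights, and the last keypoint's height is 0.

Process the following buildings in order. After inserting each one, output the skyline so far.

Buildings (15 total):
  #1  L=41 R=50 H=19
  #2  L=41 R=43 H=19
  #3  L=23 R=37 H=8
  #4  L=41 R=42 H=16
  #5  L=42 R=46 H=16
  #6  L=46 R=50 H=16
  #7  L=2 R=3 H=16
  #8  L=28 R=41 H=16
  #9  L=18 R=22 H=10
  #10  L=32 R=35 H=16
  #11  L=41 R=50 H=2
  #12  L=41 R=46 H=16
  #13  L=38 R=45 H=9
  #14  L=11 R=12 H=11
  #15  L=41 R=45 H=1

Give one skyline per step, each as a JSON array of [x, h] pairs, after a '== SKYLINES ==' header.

== SKYLINES ==
[[41,19],[50,0]]
[[41,19],[50,0]]
[[23,8],[37,0],[41,19],[50,0]]
[[23,8],[37,0],[41,19],[50,0]]
[[23,8],[37,0],[41,19],[50,0]]
[[23,8],[37,0],[41,19],[50,0]]
[[2,16],[3,0],[23,8],[37,0],[41,19],[50,0]]
[[2,16],[3,0],[23,8],[28,16],[41,19],[50,0]]
[[2,16],[3,0],[18,10],[22,0],[23,8],[28,16],[41,19],[50,0]]
[[2,16],[3,0],[18,10],[22,0],[23,8],[28,16],[41,19],[50,0]]
[[2,16],[3,0],[18,10],[22,0],[23,8],[28,16],[41,19],[50,0]]
[[2,16],[3,0],[18,10],[22,0],[23,8],[28,16],[41,19],[50,0]]
[[2,16],[3,0],[18,10],[22,0],[23,8],[28,16],[41,19],[50,0]]
[[2,16],[3,0],[11,11],[12,0],[18,10],[22,0],[23,8],[28,16],[41,19],[50,0]]
[[2,16],[3,0],[11,11],[12,0],[18,10],[22,0],[23,8],[28,16],[41,19],[50,0]]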